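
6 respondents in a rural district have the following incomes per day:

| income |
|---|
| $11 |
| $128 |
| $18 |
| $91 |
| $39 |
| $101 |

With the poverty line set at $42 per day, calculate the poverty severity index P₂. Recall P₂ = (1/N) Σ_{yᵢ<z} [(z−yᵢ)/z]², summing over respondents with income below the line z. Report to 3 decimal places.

Poor units: $11, $18, $39 (q = 3 of N = 6).
Shortfall ratios: (42−11)/42 = 0.7381; (42−18)/42 = 0.5714; (42−39)/42 = 0.0714.
Squared: 0.5448; 0.3265; 0.0051.
Sum = 0.876417; P₂ = 0.876417 / 6 = 0.146.

0.146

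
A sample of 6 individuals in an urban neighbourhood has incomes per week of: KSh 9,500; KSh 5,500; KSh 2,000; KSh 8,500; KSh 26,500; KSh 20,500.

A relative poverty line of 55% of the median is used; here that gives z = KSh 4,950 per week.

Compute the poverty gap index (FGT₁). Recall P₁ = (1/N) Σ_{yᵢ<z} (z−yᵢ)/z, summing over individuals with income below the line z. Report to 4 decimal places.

Below the line: KSh 2,000 (q = 1 of N = 6).
Shortfall ratios: (4950−2000)/4950 = 0.5960.
Sum of shortfalls = 0.595960; P₁ averages over all N: 0.595960 / 6 = 0.0993.

0.0993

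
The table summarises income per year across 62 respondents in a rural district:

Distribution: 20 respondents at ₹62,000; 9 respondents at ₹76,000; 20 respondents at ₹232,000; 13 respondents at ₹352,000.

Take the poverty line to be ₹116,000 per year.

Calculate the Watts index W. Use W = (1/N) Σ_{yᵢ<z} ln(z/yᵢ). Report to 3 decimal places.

0.263

Below z: 20×₹62,000, 9×₹76,000 (q = 29 of N = 62).
Log shortfalls: ln(116000/62000) = 0.6265 (×20); ln(116000/76000) = 0.4229 (×9).
W = 16.334828 / 62 = 0.263.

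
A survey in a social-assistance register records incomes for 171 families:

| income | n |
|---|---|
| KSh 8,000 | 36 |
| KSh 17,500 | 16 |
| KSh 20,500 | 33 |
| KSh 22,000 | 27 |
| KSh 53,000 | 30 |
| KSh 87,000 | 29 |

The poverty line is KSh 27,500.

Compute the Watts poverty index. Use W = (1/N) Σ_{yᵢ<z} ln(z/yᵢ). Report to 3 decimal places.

0.394

Incomes under z: 36×KSh 8,000, 16×KSh 17,500, 33×KSh 20,500, 27×KSh 22,000 (q = 112 of N = 171).
Log gaps: ln(27500/8000) = 1.2347 (×36); ln(27500/17500) = 0.4520 (×16); ln(27500/20500) = 0.2938 (×33); ln(27500/22000) = 0.2231 (×27).
W = 67.401555 / 171 = 0.394.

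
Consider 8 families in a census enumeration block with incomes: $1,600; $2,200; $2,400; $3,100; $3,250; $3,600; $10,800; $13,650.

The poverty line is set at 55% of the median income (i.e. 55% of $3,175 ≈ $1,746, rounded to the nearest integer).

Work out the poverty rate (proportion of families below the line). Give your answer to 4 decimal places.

1 of the 8 families have income below $1,746.
H = 1/8 = 0.1250.

0.1250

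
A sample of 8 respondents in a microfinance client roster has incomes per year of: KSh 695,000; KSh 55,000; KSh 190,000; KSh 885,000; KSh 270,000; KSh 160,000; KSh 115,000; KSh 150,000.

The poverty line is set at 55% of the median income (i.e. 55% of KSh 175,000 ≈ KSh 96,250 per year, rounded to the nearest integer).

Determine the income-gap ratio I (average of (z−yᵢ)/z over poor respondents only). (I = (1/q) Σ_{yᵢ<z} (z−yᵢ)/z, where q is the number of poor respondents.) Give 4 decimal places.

0.4286

Incomes under z: KSh 55,000 (q = 1 of N = 8).
Relative gaps: 0.4286; sum = 0.428571.
The income-gap ratio divides by q (the poor only): 0.428571 / 1 = 0.4286.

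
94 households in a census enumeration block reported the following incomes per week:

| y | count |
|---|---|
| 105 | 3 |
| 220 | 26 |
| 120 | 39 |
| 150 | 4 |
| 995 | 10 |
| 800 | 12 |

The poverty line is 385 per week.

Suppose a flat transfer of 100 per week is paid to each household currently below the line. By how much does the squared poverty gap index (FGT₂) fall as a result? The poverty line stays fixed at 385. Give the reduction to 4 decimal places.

0.1838

Before: below the line — 3×105, 39×120, 4×150, 26×220; squared poverty gap index (FGT₂) = 0.280104.
After the 100 transfer: below the line — 3×205, 39×220, 4×250, 26×320; squared poverty gap index (FGT₂) = 0.096297.
Reduction = 0.280104 − 0.096297 = 0.1838.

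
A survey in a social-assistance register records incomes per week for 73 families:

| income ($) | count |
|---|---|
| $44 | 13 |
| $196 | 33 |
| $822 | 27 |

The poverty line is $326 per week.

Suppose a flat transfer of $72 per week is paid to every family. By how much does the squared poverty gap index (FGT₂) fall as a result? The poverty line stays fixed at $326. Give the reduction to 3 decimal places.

0.117

Before: below the line — 13×$44, 33×$196; squared poverty gap index (FGT₂) = 0.20514.
After the $72 transfer: below the line — 13×$116, 33×$268; squared poverty gap index (FGT₂) = 0.08821.
Reduction = 0.20514 − 0.08821 = 0.117.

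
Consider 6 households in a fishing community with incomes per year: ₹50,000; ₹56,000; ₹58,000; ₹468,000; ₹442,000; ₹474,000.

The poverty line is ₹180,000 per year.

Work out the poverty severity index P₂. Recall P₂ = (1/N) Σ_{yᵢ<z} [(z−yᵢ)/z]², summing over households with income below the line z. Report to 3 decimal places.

Below the line: ₹50,000, ₹56,000, ₹58,000 (q = 3 of N = 6).
Shortfall ratios: (180000−50000)/180000 = 0.7222; (180000−56000)/180000 = 0.6889; (180000−58000)/180000 = 0.6778.
Squared: 0.5216; 0.4746; 0.4594.
Sum = 1.455556; P₂ = 1.455556 / 6 = 0.243.

0.243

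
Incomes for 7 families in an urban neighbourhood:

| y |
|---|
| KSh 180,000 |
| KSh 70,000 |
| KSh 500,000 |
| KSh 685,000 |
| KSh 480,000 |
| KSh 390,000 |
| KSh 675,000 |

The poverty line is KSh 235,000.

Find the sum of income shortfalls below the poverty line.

KSh 220,000

Incomes under z: KSh 70,000, KSh 180,000 (q = 2 of N = 7).
Individual gaps: 235000−70000 = 165000; 235000−180000 = 55000.
Aggregate gap = KSh 220,000.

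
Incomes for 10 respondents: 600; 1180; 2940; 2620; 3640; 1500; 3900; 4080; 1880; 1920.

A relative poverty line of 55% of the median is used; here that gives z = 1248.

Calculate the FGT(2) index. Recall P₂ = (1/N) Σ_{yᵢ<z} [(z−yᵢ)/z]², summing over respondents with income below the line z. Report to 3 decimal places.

0.027

Below z: 600, 1180 (q = 2 of N = 10).
Normalized shortfalls: (1248−600)/1248 = 0.5192; (1248−1180)/1248 = 0.0545.
Squared: 0.2696; 0.0030.
Sum = 0.272569; P₂ = 0.272569 / 10 = 0.027.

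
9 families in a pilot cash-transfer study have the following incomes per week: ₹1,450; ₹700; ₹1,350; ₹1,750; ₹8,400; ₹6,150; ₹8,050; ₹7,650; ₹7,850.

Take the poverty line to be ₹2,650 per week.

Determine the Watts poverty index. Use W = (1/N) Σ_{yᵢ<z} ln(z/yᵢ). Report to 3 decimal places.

Incomes under z: ₹700, ₹1,350, ₹1,450, ₹1,750 (q = 4 of N = 9).
ln(z/y) terms: ln(2650/700) = 1.3312; ln(2650/1350) = 0.6745; ln(2650/1450) = 0.6030; ln(2650/1750) = 0.4149.
W = 3.023630 / 9 = 0.336.

0.336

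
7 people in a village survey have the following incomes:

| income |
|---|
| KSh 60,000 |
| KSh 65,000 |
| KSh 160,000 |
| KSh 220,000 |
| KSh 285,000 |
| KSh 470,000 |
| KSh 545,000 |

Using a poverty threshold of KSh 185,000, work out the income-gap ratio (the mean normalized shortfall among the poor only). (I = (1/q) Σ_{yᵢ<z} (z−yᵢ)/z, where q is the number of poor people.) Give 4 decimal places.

0.4865

Poor units: KSh 60,000, KSh 65,000, KSh 160,000 (q = 3 of N = 7).
Shortfall ratios (z−y)/z: 0.6757, 0.6486, 0.1351; sum = 1.459459.
I averages over the q = 3 poor units only: 1.459459 / 3 = 0.4865.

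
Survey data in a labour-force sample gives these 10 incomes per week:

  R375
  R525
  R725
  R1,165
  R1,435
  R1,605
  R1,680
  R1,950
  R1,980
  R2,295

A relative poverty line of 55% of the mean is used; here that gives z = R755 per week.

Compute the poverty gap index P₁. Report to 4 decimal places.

0.0848

Incomes under z: R375, R525, R725 (q = 3 of N = 10).
Shortfall ratios: (755−375)/755 = 0.5033; (755−525)/755 = 0.3046; (755−725)/755 = 0.0397.
Sum of shortfalls = 0.847682; P₁ averages over all N: 0.847682 / 10 = 0.0848.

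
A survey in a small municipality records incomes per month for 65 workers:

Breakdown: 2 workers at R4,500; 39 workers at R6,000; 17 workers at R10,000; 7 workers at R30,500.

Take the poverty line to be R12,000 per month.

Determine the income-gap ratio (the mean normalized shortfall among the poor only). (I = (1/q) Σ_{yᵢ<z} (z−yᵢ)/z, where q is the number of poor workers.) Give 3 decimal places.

Below the line: 2×R4,500, 39×R6,000, 17×R10,000 (q = 58 of N = 65).
Shortfall ratios (z−y)/z: 0.6250 (×2), 0.5000 (×39), 0.1667 (×17); sum = 23.583333.
The income-gap ratio divides by q (the poor only): 23.583333 / 58 = 0.407.

0.407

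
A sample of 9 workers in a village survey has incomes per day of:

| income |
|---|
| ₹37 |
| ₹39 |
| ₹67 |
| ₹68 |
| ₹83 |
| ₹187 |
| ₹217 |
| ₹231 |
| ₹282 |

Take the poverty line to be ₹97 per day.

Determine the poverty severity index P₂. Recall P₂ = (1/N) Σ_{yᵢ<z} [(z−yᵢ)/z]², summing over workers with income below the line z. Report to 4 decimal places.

Below the line: ₹37, ₹39, ₹67, ₹68, ₹83 (q = 5 of N = 9).
Gap ratios (z−y)/z: (97−37)/97 = 0.6186; (97−39)/97 = 0.5979; (97−67)/97 = 0.3093; (97−68)/97 = 0.2990; (97−83)/97 = 0.1443.
Squared: 0.3826; 0.3575; 0.0957; 0.0894; 0.0208.
Sum = 0.946009; P₂ = 0.946009 / 9 = 0.1051.

0.1051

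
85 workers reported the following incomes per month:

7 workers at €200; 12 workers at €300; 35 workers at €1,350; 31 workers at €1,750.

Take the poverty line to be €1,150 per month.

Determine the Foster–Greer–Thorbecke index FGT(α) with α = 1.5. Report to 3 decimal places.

0.152

Below the line: 7×€200, 12×€300 (q = 19 of N = 85).
Relative gaps: (1150−200)/1150 = 0.8261 (×7); (1150−300)/1150 = 0.7391 (×12).
Raised to α = 1.5: 0.75082 (×7); 0.63545 (×12).
Sum = 12.881178; FGT(1.5) = 12.881178 / 85 = 0.152.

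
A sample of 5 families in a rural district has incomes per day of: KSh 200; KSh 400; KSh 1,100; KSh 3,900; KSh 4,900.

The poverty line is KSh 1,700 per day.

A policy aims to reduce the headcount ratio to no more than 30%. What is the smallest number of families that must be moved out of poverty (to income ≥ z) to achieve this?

3 of the 5 families are poor, so H = 3/5 = 0.600.
A headcount ratio of at most 30% allows at most ⌊0.30 × 5⌋ = 1 poor families.
So at least 3 − 1 = 2 must be lifted.

2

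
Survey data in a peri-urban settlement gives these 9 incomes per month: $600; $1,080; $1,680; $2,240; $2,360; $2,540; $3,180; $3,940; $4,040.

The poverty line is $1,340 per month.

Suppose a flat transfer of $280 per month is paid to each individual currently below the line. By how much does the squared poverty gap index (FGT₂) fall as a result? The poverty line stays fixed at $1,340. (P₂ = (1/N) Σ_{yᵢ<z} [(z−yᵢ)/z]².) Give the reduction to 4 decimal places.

0.0250

Before: below the line — $600, $1,080; squared poverty gap index (FGT₂) = 0.038068.
After the $280 transfer: below the line — $880; squared poverty gap index (FGT₂) = 0.013094.
Reduction = 0.038068 − 0.013094 = 0.0250.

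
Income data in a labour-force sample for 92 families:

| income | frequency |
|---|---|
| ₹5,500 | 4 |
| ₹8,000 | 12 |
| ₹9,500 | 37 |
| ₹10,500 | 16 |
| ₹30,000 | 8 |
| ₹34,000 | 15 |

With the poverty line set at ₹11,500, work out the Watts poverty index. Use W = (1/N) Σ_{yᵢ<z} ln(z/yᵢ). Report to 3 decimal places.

0.172

Poor units: 4×₹5,500, 12×₹8,000, 37×₹9,500, 16×₹10,500 (q = 69 of N = 92).
ln(z/y) terms: ln(11500/5500) = 0.7376 (×4); ln(11500/8000) = 0.3629 (×12); ln(11500/9500) = 0.1911 (×37); ln(11500/10500) = 0.0910 (×16).
W = 15.829854 / 92 = 0.172.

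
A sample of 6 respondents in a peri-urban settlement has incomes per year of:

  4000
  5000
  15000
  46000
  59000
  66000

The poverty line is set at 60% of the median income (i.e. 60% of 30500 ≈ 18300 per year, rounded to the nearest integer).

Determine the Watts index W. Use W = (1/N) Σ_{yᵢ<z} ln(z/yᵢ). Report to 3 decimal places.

Poor units: 4000, 5000, 15000 (q = 3 of N = 6).
Log shortfalls: ln(18300/4000) = 1.5206; ln(18300/5000) = 1.2975; ln(18300/15000) = 0.1989.
W = 3.016921 / 6 = 0.503.

0.503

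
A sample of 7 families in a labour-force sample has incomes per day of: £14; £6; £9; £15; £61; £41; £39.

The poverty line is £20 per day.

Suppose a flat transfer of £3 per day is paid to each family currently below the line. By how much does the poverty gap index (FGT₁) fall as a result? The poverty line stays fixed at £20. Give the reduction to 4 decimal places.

Before: below the line — £6, £9, £14, £15; poverty gap index (FGT₁) = 0.257143.
After the £3 transfer: below the line — £9, £12, £17, £18; poverty gap index (FGT₁) = 0.171429.
Reduction = 0.257143 − 0.171429 = 0.0857.

0.0857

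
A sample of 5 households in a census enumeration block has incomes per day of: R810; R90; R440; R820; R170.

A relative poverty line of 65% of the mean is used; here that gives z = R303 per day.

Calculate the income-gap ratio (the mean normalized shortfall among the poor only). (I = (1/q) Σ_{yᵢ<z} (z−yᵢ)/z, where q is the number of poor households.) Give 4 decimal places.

Below z: R90, R170 (q = 2 of N = 5).
Shortfall ratios (z−y)/z: 0.7030, 0.4389; sum = 1.141914.
I averages over the q = 2 poor units only: 1.141914 / 2 = 0.5710.

0.5710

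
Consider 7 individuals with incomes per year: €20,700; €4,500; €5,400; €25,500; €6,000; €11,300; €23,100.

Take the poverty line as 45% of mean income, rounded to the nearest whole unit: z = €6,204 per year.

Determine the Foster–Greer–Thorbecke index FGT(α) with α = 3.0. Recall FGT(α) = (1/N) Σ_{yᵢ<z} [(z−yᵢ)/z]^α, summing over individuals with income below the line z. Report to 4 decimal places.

Incomes under z: €4,500, €5,400, €6,000 (q = 3 of N = 7).
Gap ratios (z−y)/z: (6204−4500)/6204 = 0.2747; (6204−5400)/6204 = 0.1296; (6204−6000)/6204 = 0.0329.
Raised to α = 3.0: 0.02072; 0.00218; 0.00004.
Sum = 0.022932; FGT(3.0) = 0.022932 / 7 = 0.0033.

0.0033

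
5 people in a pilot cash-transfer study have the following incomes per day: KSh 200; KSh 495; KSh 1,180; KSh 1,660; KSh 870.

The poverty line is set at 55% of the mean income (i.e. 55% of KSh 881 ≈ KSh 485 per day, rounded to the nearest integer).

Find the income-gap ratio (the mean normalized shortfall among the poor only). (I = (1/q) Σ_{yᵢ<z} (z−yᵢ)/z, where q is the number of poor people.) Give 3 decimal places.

Incomes under z: KSh 200 (q = 1 of N = 5).
Shortfall ratios (z−y)/z: 0.5876; sum = 0.587629.
I averages over the q = 1 poor units only: 0.587629 / 1 = 0.588.

0.588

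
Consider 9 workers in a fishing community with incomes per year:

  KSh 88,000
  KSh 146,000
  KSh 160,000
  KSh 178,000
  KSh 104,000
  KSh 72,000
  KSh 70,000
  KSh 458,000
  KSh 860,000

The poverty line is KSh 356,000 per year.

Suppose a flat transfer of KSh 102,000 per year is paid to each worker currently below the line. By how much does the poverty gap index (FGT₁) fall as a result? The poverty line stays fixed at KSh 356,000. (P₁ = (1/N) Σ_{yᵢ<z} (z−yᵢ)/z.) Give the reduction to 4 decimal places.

Before: below the line — KSh 70,000, KSh 72,000, KSh 88,000, KSh 104,000, KSh 146,000, KSh 160,000, KSh 178,000; poverty gap index (FGT₁) = 0.522472.
After the KSh 102,000 transfer: below the line — KSh 172,000, KSh 174,000, KSh 190,000, KSh 206,000, KSh 248,000, KSh 262,000, KSh 280,000; poverty gap index (FGT₁) = 0.299625.
Reduction = 0.522472 − 0.299625 = 0.2228.

0.2228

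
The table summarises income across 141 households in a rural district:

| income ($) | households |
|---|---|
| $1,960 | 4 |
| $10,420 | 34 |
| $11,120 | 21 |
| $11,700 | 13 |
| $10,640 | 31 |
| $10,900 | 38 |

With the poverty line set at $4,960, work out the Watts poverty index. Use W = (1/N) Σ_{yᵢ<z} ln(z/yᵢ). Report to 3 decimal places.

Incomes under z: 4×$1,960 (q = 4 of N = 141).
ln(z/y) terms: ln(4960/1960) = 0.9285 (×4).
W = 3.713845 / 141 = 0.026.

0.026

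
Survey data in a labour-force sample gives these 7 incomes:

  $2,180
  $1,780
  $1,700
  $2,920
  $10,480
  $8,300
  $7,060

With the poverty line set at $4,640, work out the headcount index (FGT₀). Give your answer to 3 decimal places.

4 of the 7 workers have income below $4,640.
H = 4/7 = 0.571.

0.571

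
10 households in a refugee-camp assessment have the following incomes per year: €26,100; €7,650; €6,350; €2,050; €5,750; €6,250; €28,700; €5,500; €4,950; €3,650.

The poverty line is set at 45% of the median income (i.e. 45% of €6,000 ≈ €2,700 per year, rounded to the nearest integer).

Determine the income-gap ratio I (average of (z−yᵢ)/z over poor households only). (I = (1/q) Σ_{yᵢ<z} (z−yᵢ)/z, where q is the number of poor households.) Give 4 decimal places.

Below z: €2,050 (q = 1 of N = 10).
Relative gaps: 0.2407; sum = 0.240741.
I averages over the q = 1 poor units only: 0.240741 / 1 = 0.2407.

0.2407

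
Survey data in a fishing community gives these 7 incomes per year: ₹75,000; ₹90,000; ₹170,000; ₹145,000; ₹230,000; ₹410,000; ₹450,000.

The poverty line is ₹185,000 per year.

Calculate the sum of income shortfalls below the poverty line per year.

₹260,000

Below z: ₹75,000, ₹90,000, ₹145,000, ₹170,000 (q = 4 of N = 7).
Individual gaps: 185000−75000 = 110000; 185000−90000 = 95000; 185000−145000 = 40000; 185000−170000 = 15000.
Aggregate gap = ₹260,000.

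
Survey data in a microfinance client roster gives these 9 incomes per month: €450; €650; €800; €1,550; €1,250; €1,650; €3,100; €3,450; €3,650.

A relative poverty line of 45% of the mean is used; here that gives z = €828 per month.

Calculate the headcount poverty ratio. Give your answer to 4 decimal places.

0.3333

3 of the 9 workers have income below €828.
H = 3/9 = 0.3333.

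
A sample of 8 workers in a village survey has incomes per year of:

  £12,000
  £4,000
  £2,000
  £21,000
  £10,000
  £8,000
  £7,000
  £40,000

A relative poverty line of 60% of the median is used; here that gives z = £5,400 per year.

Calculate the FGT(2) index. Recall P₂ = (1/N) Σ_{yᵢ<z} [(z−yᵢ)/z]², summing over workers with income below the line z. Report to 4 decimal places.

0.0580

Below z: £2,000, £4,000 (q = 2 of N = 8).
Normalized shortfalls: (5400−2000)/5400 = 0.6296; (5400−4000)/5400 = 0.2593.
Squared: 0.3964; 0.0672.
Sum = 0.463649; P₂ = 0.463649 / 8 = 0.0580.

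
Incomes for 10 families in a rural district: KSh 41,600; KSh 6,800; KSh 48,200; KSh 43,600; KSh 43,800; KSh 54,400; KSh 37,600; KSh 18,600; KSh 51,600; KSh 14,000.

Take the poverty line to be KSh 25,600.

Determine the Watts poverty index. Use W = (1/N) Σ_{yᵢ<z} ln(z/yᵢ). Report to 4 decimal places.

0.2249

Below the line: KSh 6,800, KSh 14,000, KSh 18,600 (q = 3 of N = 10).
Log shortfalls: ln(25600/6800) = 1.3257; ln(25600/14000) = 0.6035; ln(25600/18600) = 0.3194.
W = 2.248636 / 10 = 0.2249.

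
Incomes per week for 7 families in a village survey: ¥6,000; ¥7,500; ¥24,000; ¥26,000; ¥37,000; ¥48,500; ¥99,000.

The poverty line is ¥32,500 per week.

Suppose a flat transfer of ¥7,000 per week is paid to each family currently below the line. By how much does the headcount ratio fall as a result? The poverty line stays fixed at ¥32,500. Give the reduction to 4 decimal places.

0.1429

Before: below the line — ¥6,000, ¥7,500, ¥24,000, ¥26,000; headcount ratio = 0.571429.
After the ¥7,000 transfer: below the line — ¥13,000, ¥14,500, ¥31,000; headcount ratio = 0.428571.
Reduction = 0.571429 − 0.428571 = 0.1429.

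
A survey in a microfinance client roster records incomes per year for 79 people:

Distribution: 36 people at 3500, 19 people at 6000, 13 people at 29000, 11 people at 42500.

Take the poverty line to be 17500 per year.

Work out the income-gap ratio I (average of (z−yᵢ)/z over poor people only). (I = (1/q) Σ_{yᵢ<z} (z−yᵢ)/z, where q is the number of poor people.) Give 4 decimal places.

0.7506

Below z: 36×3500, 19×6000 (q = 55 of N = 79).
Shortfall ratios (z−y)/z: 0.8000 (×36), 0.6571 (×19); sum = 41.285714.
I averages over the q = 55 poor units only: 41.285714 / 55 = 0.7506.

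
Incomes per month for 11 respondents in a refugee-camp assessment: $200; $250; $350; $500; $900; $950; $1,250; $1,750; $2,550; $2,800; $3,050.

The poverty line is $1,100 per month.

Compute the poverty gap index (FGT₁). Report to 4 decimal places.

0.2851

Below z: $200, $250, $350, $500, $900, $950 (q = 6 of N = 11).
Normalized shortfalls: (1100−200)/1100 = 0.8182; (1100−250)/1100 = 0.7727; (1100−350)/1100 = 0.6818; (1100−500)/1100 = 0.5455; (1100−900)/1100 = 0.1818; (1100−950)/1100 = 0.1364.
Sum of shortfalls = 3.136364; P₁ averages over all N: 3.136364 / 11 = 0.2851.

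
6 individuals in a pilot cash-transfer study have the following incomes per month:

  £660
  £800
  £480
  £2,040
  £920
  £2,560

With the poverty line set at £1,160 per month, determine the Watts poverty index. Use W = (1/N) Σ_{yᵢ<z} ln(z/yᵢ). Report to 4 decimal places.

0.3416

Poor units: £480, £660, £800, £920 (q = 4 of N = 6).
ln(z/y) terms: ln(1160/480) = 0.8824; ln(1160/660) = 0.5639; ln(1160/800) = 0.3716; ln(1160/920) = 0.2318.
W = 2.049690 / 6 = 0.3416.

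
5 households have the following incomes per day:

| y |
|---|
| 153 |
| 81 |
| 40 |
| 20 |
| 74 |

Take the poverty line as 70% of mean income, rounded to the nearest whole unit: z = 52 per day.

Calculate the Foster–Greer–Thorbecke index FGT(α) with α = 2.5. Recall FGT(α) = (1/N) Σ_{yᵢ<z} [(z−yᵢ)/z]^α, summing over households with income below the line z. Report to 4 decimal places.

Incomes under z: 20, 40 (q = 2 of N = 5).
Normalized shortfalls: (52−20)/52 = 0.6154; (52−40)/52 = 0.2308.
Raised to α = 2.5: 0.29708; 0.02558.
Sum = 0.322658; FGT(2.5) = 0.322658 / 5 = 0.0645.

0.0645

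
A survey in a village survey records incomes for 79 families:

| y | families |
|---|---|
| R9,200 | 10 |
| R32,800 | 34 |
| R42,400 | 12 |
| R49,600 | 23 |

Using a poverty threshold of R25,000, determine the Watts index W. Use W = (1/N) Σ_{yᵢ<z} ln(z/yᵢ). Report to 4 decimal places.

Incomes under z: 10×R9,200 (q = 10 of N = 79).
Log gaps: ln(25000/9200) = 0.9997 (×10).
W = 9.996723 / 79 = 0.1265.

0.1265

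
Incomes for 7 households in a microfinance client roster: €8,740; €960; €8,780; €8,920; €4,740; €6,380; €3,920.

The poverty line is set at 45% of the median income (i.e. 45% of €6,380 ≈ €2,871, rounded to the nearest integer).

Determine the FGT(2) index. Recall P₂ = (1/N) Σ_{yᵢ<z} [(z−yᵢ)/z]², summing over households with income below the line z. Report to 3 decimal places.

Below the line: €960 (q = 1 of N = 7).
Gap ratios (z−y)/z: (2871−960)/2871 = 0.6656.
Squared: 0.4431.
Sum = 0.443052; P₂ = 0.443052 / 7 = 0.063.

0.063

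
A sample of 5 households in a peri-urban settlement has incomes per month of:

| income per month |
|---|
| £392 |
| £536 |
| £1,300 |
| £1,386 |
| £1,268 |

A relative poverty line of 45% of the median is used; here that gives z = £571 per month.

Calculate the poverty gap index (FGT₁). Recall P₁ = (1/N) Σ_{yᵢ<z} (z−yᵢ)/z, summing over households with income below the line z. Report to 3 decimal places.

0.075

Incomes under z: £392, £536 (q = 2 of N = 5).
Normalized shortfalls: (571−392)/571 = 0.3135; (571−536)/571 = 0.0613.
Σ = 0.374781. Dividing by the full population N = 5 gives P₁ = 0.075.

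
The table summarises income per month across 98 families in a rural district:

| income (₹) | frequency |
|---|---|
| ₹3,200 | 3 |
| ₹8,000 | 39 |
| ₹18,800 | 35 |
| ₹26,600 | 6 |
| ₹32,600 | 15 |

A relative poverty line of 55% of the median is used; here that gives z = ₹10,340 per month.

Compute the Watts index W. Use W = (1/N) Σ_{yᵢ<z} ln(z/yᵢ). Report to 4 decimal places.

Poor units: 3×₹3,200, 39×₹8,000 (q = 42 of N = 98).
ln(z/y) terms: ln(10340/3200) = 1.1729 (×3); ln(10340/8000) = 0.2566 (×39).
W = 13.525162 / 98 = 0.1380.

0.1380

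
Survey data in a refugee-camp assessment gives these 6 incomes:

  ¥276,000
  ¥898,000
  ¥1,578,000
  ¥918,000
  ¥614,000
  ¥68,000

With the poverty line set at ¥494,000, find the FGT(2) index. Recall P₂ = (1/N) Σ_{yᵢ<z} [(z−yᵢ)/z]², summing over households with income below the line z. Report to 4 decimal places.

Below the line: ¥68,000, ¥276,000 (q = 2 of N = 6).
Shortfall ratios: (494000−68000)/494000 = 0.8623; (494000−276000)/494000 = 0.4413.
Squared: 0.7436; 0.1947.
Sum = 0.938386; P₂ = 0.938386 / 6 = 0.1564.

0.1564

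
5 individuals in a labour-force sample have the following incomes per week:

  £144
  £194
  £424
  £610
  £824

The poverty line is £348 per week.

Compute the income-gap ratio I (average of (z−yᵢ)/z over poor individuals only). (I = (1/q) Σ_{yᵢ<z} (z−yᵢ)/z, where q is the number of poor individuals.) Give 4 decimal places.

Below z: £144, £194 (q = 2 of N = 5).
Shortfall ratios (z−y)/z: 0.5862, 0.4425; sum = 1.028736.
I averages over the q = 2 poor units only: 1.028736 / 2 = 0.5144.

0.5144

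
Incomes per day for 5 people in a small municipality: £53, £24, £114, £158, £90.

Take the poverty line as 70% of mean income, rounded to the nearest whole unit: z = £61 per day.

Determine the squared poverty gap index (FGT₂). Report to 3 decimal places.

0.077

Below z: £24, £53 (q = 2 of N = 5).
Relative gaps: (61−24)/61 = 0.6066; (61−53)/61 = 0.1311.
Squared: 0.3679; 0.0172.
Sum = 0.385112; P₂ = 0.385112 / 5 = 0.077.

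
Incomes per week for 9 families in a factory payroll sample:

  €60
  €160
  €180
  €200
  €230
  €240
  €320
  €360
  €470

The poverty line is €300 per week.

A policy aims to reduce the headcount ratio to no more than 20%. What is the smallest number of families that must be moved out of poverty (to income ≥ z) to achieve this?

6 of the 9 families are poor, so H = 6/9 = 0.667.
A headcount ratio of at most 20% allows at most ⌊0.20 × 9⌋ = 1 poor families.
So at least 6 − 1 = 5 must be lifted.

5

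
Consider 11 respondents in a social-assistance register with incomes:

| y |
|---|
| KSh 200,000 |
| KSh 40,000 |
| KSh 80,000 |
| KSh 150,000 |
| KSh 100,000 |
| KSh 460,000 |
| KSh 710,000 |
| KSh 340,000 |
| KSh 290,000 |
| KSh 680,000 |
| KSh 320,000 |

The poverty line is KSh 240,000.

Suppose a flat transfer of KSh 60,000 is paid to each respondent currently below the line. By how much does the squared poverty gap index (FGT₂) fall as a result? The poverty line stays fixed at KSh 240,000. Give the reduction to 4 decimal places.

0.0915

Before: below the line — KSh 40,000, KSh 80,000, KSh 100,000, KSh 150,000, KSh 200,000; squared poverty gap index (FGT₂) = 0.149779.
After the KSh 60,000 transfer: below the line — KSh 100,000, KSh 140,000, KSh 160,000, KSh 210,000; squared poverty gap index (FGT₂) = 0.058239.
Reduction = 0.149779 − 0.058239 = 0.0915.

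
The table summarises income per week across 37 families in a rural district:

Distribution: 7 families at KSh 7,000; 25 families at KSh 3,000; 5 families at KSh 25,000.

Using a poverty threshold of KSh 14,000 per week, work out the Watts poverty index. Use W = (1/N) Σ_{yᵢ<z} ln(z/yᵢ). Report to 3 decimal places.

Poor units: 25×KSh 3,000, 7×KSh 7,000 (q = 32 of N = 37).
ln(z/y) terms: ln(14000/3000) = 1.5404 (×25); ln(14000/7000) = 0.6931 (×7).
W = 43.363156 / 37 = 1.172.

1.172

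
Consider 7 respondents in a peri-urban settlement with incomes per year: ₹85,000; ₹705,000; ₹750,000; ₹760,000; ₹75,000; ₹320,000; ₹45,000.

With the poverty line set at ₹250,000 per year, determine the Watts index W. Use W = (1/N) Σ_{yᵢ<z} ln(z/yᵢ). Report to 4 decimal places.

Below z: ₹45,000, ₹75,000, ₹85,000 (q = 3 of N = 7).
Log shortfalls: ln(250000/45000) = 1.7148; ln(250000/75000) = 1.2040; ln(250000/85000) = 1.0788.
W = 3.997581 / 7 = 0.5711.

0.5711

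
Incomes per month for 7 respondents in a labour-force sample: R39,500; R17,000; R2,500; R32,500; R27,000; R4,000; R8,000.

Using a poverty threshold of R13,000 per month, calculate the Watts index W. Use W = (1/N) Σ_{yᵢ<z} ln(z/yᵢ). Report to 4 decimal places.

0.4733

Poor units: R2,500, R4,000, R8,000 (q = 3 of N = 7).
Log gaps: ln(13000/2500) = 1.6487; ln(13000/4000) = 1.1787; ln(13000/8000) = 0.4855.
W = 3.312821 / 7 = 0.4733.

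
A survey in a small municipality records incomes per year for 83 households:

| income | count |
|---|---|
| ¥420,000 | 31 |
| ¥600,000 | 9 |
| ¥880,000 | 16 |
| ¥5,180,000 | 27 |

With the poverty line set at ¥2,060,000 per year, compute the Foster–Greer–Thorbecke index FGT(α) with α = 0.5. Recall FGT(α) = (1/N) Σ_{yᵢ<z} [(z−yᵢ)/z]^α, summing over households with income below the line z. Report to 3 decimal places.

Below z: 31×¥420,000, 9×¥600,000, 16×¥880,000 (q = 56 of N = 83).
Normalized shortfalls: (2060000−420000)/2060000 = 0.7961 (×31); (2060000−600000)/2060000 = 0.7087 (×9); (2060000−880000)/2060000 = 0.5728 (×16).
Raised to α = 0.5: 0.89225 (×31); 0.84187 (×9); 0.75685 (×16).
Sum = 47.346186; FGT(0.5) = 47.346186 / 83 = 0.570.

0.570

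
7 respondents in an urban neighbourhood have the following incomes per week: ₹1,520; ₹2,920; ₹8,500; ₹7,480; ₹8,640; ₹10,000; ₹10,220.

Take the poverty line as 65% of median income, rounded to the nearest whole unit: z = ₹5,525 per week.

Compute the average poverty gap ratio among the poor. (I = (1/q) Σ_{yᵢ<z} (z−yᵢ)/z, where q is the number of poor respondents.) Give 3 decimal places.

Incomes under z: ₹1,520, ₹2,920 (q = 2 of N = 7).
Relative gaps: 0.7249, 0.4715; sum = 1.196380.
I averages over the q = 2 poor units only: 1.196380 / 2 = 0.598.

0.598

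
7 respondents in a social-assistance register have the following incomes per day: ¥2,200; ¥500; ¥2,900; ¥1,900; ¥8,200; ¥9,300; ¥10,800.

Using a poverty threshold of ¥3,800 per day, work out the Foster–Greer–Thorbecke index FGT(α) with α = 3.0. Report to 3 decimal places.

Poor units: ¥500, ¥1,900, ¥2,200, ¥2,900 (q = 4 of N = 7).
Relative gaps: (3800−500)/3800 = 0.8684; (3800−1900)/3800 = 0.5000; (3800−2200)/3800 = 0.4211; (3800−2900)/3800 = 0.2368.
Raised to α = 3.0: 0.65492; 0.12500; 0.07465; 0.01329.
Sum = 0.867856; FGT(3.0) = 0.867856 / 7 = 0.124.

0.124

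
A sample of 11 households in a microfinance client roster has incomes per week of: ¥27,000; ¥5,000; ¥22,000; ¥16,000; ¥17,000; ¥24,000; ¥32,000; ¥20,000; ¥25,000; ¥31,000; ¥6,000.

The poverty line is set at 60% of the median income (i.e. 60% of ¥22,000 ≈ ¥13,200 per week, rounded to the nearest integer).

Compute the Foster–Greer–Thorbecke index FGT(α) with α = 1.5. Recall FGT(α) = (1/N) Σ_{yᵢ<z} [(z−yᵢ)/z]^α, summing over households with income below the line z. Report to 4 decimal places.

Incomes under z: ¥5,000, ¥6,000 (q = 2 of N = 11).
Normalized shortfalls: (13200−5000)/13200 = 0.6212; (13200−6000)/13200 = 0.5455.
Raised to α = 1.5: 0.48962; 0.40284.
Sum = 0.892466; FGT(1.5) = 0.892466 / 11 = 0.0811.

0.0811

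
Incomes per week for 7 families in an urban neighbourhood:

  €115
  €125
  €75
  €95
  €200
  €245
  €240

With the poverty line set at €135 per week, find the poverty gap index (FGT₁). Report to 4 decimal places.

Below z: €75, €95, €115, €125 (q = 4 of N = 7).
Normalized shortfalls: (135−75)/135 = 0.4444; (135−95)/135 = 0.2963; (135−115)/135 = 0.1481; (135−125)/135 = 0.0741.
Σ = 0.962963. Dividing by the full population N = 7 gives P₁ = 0.1376.

0.1376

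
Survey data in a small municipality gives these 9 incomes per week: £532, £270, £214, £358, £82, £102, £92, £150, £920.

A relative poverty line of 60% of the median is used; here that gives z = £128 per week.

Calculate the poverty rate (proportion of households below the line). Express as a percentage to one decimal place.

33.3%

3 of the 9 households have income below £128.
H = 3/9 = 33.3%.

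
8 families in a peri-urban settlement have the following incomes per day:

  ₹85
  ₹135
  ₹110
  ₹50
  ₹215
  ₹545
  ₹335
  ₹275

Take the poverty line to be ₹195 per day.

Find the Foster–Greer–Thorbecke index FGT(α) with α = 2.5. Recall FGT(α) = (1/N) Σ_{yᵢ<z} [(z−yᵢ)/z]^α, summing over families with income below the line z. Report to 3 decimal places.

0.112

Below the line: ₹50, ₹85, ₹110, ₹135 (q = 4 of N = 8).
Relative gaps: (195−50)/195 = 0.7436; (195−85)/195 = 0.5641; (195−110)/195 = 0.4359; (195−135)/195 = 0.3077.
Raised to α = 2.5: 0.47680; 0.23900; 0.12545; 0.05252.
Sum = 0.893759; FGT(2.5) = 0.893759 / 8 = 0.112.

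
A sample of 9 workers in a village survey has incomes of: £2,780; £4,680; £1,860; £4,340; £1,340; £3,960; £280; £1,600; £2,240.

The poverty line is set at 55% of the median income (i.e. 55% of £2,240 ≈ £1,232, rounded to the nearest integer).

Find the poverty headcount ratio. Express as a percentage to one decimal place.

1 of the 9 workers have income below £1,232.
H = 1/9 = 11.1%.

11.1%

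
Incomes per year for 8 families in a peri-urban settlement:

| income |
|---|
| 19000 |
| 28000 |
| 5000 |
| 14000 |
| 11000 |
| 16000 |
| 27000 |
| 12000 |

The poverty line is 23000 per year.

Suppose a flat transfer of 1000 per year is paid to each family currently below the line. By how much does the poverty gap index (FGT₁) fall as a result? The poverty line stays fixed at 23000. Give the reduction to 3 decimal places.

Before: below the line — 5000, 11000, 12000, 14000, 16000, 19000; poverty gap index (FGT₁) = 0.33152.
After the 1000 transfer: below the line — 6000, 12000, 13000, 15000, 17000, 20000; poverty gap index (FGT₁) = 0.29891.
Reduction = 0.33152 − 0.29891 = 0.033.

0.033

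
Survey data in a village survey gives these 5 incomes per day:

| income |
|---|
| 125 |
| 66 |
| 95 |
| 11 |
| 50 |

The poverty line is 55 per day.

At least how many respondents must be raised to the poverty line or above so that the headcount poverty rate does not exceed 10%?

Currently q = 2 of N = 5 are below the line (H = 0.400).
A headcount ratio of at most 10% allows at most ⌊0.10 × 5⌋ = 0 poor respondents.
So at least 2 − 0 = 2 must be lifted.

2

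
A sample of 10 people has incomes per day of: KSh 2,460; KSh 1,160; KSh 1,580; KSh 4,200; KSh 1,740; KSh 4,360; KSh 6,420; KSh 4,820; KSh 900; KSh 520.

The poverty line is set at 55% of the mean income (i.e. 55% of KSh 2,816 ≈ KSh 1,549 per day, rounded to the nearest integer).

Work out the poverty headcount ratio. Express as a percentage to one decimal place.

3 of the 10 people have income below KSh 1,549.
H = 3/10 = 30.0%.

30.0%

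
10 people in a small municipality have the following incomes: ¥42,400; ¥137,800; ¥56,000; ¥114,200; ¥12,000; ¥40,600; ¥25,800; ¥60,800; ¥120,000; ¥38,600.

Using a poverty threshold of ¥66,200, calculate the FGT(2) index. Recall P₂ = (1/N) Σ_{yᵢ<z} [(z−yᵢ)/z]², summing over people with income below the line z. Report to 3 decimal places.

0.153

Poor units: ¥12,000, ¥25,800, ¥38,600, ¥40,600, ¥42,400, ¥56,000, ¥60,800 (q = 7 of N = 10).
Shortfall ratios: (66200−12000)/66200 = 0.8187; (66200−25800)/66200 = 0.6103; (66200−38600)/66200 = 0.4169; (66200−40600)/66200 = 0.3867; (66200−42400)/66200 = 0.3595; (66200−56000)/66200 = 0.1541; (66200−60800)/66200 = 0.0816.
Squared: 0.6703; 0.3724; 0.1738; 0.1495; 0.1293; 0.0237; 0.0067.
Sum = 1.525762; P₂ = 1.525762 / 10 = 0.153.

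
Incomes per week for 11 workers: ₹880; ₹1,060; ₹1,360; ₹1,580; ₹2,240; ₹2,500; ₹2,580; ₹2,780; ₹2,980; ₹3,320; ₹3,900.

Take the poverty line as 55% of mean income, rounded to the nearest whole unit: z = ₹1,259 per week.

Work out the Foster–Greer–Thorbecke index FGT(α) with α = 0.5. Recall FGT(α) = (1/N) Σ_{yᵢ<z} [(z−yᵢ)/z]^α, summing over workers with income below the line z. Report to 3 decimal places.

Incomes under z: ₹880, ₹1,060 (q = 2 of N = 11).
Gap ratios (z−y)/z: (1259−880)/1259 = 0.3010; (1259−1060)/1259 = 0.1581.
Raised to α = 0.5: 0.54866; 0.39757.
Sum = 0.946234; FGT(0.5) = 0.946234 / 11 = 0.086.

0.086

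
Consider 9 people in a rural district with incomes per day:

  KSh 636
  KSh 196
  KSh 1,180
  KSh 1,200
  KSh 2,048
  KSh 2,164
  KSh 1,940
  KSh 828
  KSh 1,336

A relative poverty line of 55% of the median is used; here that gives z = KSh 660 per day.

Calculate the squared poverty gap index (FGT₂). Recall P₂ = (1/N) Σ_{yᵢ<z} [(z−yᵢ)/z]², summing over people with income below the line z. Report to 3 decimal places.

Incomes under z: KSh 196, KSh 636 (q = 2 of N = 9).
Gap ratios (z−y)/z: (660−196)/660 = 0.7030; (660−636)/660 = 0.0364.
Squared: 0.4943; 0.0013.
Sum = 0.495574; P₂ = 0.495574 / 9 = 0.055.

0.055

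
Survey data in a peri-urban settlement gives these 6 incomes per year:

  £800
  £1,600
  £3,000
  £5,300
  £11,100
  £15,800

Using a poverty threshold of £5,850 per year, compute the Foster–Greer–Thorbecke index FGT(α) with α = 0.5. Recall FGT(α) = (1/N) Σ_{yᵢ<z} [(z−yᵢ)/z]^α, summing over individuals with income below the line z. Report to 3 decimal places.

0.464

Below z: £800, £1,600, £3,000, £5,300 (q = 4 of N = 6).
Relative gaps: (5850−800)/5850 = 0.8632; (5850−1600)/5850 = 0.7265; (5850−3000)/5850 = 0.4872; (5850−5300)/5850 = 0.0940.
Raised to α = 0.5: 0.92911; 0.85235; 0.69798; 0.30662.
Sum = 2.786063; FGT(0.5) = 2.786063 / 6 = 0.464.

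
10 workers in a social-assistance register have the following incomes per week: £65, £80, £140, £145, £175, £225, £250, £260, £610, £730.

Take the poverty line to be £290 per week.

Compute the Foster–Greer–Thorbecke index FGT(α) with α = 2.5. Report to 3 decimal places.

Below z: £65, £80, £140, £145, £175, £225, £250, £260 (q = 8 of N = 10).
Normalized shortfalls: (290−65)/290 = 0.7759; (290−80)/290 = 0.7241; (290−140)/290 = 0.5172; (290−145)/290 = 0.5000; (290−175)/290 = 0.3966; (290−225)/290 = 0.2241; (290−250)/290 = 0.1379; (290−260)/290 = 0.1034.
Raised to α = 2.5: 0.53023; 0.44622; 0.19241; 0.17678; 0.09903; 0.02378; 0.00707; 0.00344.
Sum = 1.478958; FGT(2.5) = 1.478958 / 10 = 0.148.

0.148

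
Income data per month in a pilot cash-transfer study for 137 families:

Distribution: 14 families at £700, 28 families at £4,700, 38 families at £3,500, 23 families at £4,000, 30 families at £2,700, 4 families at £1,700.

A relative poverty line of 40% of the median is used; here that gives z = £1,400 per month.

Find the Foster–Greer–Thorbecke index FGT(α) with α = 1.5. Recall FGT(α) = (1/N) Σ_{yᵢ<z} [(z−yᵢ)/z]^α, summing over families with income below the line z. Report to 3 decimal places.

Incomes under z: 14×£700 (q = 14 of N = 137).
Normalized shortfalls: (1400−700)/1400 = 0.5000 (×14).
Raised to α = 1.5: 0.35355 (×14).
Sum = 4.949747; FGT(1.5) = 4.949747 / 137 = 0.036.

0.036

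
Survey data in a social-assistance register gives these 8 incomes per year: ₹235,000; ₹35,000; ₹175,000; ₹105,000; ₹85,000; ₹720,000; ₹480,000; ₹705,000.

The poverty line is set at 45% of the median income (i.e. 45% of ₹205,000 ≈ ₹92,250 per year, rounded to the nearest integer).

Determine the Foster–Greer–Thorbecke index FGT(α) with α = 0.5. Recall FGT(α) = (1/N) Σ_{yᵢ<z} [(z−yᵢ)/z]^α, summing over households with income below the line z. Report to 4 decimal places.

Below z: ₹35,000, ₹85,000 (q = 2 of N = 8).
Normalized shortfalls: (92250−35000)/92250 = 0.6206; (92250−85000)/92250 = 0.0786.
Raised to α = 0.5: 0.78778; 0.28034.
Sum = 1.068120; FGT(0.5) = 1.068120 / 8 = 0.1335.

0.1335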